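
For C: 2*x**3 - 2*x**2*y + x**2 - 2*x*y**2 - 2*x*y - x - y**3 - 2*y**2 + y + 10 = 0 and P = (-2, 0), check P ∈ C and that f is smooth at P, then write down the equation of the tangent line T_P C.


Tangent line at P: 19*x - 3*y + 38 = 0.

Step 1: f(-2, 0) = 0, so P lies on C.
Step 2: partial derivatives
  f_x(x, y) = 6*x**2 - 4*x*y + 2*x - 2*y**2 - 2*y - 1, f_y(x, y) = -2*x**2 - 4*x*y - 2*x - 3*y**2 - 4*y + 1.
  f_x(P) = 19, f_y(P) = -3 (gradient nonzero, so P is smooth).
Step 3: tangent line at P: 19·(x − -2) + -3·(y − 0) = 0.
Expanding: 19*x - 3*y + 38 = 0.


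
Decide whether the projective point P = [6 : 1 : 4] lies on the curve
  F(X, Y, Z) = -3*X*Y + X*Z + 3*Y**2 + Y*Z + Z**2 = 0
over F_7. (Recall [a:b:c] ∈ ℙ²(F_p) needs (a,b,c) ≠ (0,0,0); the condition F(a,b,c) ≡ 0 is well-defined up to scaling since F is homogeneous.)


F(6,1,4) ≡ 1 (mod 7); P is NOT on the curve.

Evaluate F(6, 1, 4) term-by-term (mod 7).
  -3*X*Y ↦ -3·6·1·1 = -18
  X*Z ↦ 1·6·1·4 = 24
  3*Y**2 ↦ 3·1·1·1 = 3
  Y*Z ↦ 1·1·1·4 = 4
  Z**2 ↦ 1·1·1·16 = 16
Sum: F(6, 1, 4) = (-18) + (24) + (3) + (4) + (16) = 29.
Reducing mod 7: 29 ≡ 1 (mod 7).
Since F(a, b, c) ≡ 1 ≠ 0 (mod 7), P does NOT lie on the curve.


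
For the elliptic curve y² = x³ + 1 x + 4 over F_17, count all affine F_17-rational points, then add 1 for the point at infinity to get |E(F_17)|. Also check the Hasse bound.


Affine points = {(0, 2), (0, 15), (3, 0), (4, 2), (4, 15), (5, 7), (5, 10), (13, 2), (13, 15), (14, 5), (14, 12), (16, 6), (16, 11)}; affine count = 13; |E(F_17)| = 14.

Discriminant check: Δ ∝ 4a³ + 27b² = 4·1³ + 27·4² = 4·1 + 27·16 ≡ 11 (mod 17). Nonzero ⇒ E is nonsingular.
For each x ∈ F_17, compute rhs = x³ + 1·x + 4 mod 17, then count y ∈ F_17 with y² ≡ rhs.
  x = 0: rhs = 4, matching y values: 2, 15 (2 points).
  x = 1: rhs = 6, matching y values: none (0 points).
  x = 2: rhs = 14, matching y values: none (0 points).
  x = 3: rhs = 0, matching y values: 0 (1 points).
  x = 4: rhs = 4, matching y values: 2, 15 (2 points).
  x = 5: rhs = 15, matching y values: 7, 10 (2 points).
  x = 6: rhs = 5, matching y values: none (0 points).
  x = 7: rhs = 14, matching y values: none (0 points).
  x = 8: rhs = 14, matching y values: none (0 points).
  x = 9: rhs = 11, matching y values: none (0 points).
  x = 10: rhs = 11, matching y values: none (0 points).
  x = 11: rhs = 3, matching y values: none (0 points).
  x = 12: rhs = 10, matching y values: none (0 points).
  x = 13: rhs = 4, matching y values: 2, 15 (2 points).
  x = 14: rhs = 8, matching y values: 5, 12 (2 points).
  x = 15: rhs = 11, matching y values: none (0 points).
  x = 16: rhs = 2, matching y values: 6, 11 (2 points).
Total affine count: 13.
Full point count |E(F_17)| = 13 + 1 = 14.
Hasse bound: |14 − (17+1)| = |-4| = 4 ≤ 2√17 ≈ 8.2462 ✓.


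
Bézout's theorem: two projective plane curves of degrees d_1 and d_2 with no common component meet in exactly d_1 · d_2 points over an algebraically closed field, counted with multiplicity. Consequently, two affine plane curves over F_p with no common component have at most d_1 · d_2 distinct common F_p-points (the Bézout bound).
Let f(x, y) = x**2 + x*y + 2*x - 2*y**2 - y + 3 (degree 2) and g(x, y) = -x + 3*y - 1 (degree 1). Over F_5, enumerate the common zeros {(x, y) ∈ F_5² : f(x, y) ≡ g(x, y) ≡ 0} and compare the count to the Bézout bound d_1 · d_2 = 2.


Common zeros: {(2, 1)}; count = 1; Bézout bound = 2.

deg(f) = 2, deg(g) = 1, so Bézout bound = 2.
Scan x ∈ F_5. For each x, list the y ∈ F_5 with f(x, y) ≡ 0 and those with g(x, y) ≡ 0 (mod 5); the common zeros in that column are the intersection.
  x = 0: f ≡ 0 at y ∈ {1}; g ≡ 0 at y ∈ {2}; common: ∅.
  x = 1: f ≡ 0 at y ∈ ∅; g ≡ 0 at y ∈ {4}; common: ∅.
  x = 2: f ≡ 0 at y ∈ {1, 2}; g ≡ 0 at y ∈ {1}; common: {1}.
  x = 3: f ≡ 0 at y ∈ ∅; g ≡ 0 at y ∈ {3}; common: ∅.
  x = 4: f ≡ 0 at y ∈ {2}; g ≡ 0 at y ∈ {0}; common: ∅.
Collecting: common zeros = {(2, 1)}, so the count is 1.
Comparison with the Bézout bound: 1 ≤ 2 = deg(f)·deg(g), as expected for curves with no common component (the affine F_5-count falls short of the bound because intersections may lie at infinity, over extension fields, or carry multiplicity).


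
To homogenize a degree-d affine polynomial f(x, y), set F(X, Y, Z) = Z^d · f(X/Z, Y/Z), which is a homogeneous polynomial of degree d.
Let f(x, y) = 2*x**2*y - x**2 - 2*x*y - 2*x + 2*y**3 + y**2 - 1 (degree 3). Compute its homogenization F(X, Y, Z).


F(X, Y, Z) = 2*X**2*Y - X**2*Z - 2*X*Y*Z - 2*X*Z**2 + 2*Y**3 + Y**2*Z - Z**3

deg(f) = 3.
Substitute x = X/Z, y = Y/Z into f, then multiply by Z^3.
  monomial 2·x^2·y^1 ↦ 2·X^2·Y^1·Z^0.
  monomial -1·x^2·y^0 ↦ -1·X^2·Y^0·Z^1.
  monomial -2·x^1·y^1 ↦ -2·X^1·Y^1·Z^1.
  monomial -2·x^1·y^0 ↦ -2·X^1·Y^0·Z^2.
  monomial 2·x^0·y^3 ↦ 2·X^0·Y^3·Z^0.
  monomial 1·x^0·y^2 ↦ 1·X^0·Y^2·Z^1.
  monomial -1·x^0·y^0 ↦ -1·X^0·Y^0·Z^3.
Collecting: F(X, Y, Z) = 2*X**2*Y - X**2*Z - 2*X*Y*Z - 2*X*Z**2 + 2*Y**3 + Y**2*Z - Z**3.


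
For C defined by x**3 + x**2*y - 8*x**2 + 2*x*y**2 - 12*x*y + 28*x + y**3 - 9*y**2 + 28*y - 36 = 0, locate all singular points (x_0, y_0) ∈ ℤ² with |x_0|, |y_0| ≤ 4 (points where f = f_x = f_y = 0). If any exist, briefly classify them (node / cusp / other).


Singular points: {(2, 2)}; classification: cusp.

Compute partial derivatives:
  f_x = 3*x**2 + 2*x*y - 16*x + 2*y**2 - 12*y + 28.
  f_y = x**2 + 4*x*y - 12*x + 3*y**2 - 18*y + 28.
Scan x_0 ∈ {−4, ..., 4}. For each x_0, f_y(x_0, y) is a polynomial in y; find its integer roots y ∈ {−4, ..., 4}, then test f_x and f at those candidates.
  x = -4: f_y(-4, y) = 3*y**2 - 34*y + 92; no integer root y with |y| ≤ 4.
  x = -3: f_y(-3, y) = 3*y**2 - 30*y + 73; no integer root y with |y| ≤ 4.
  x = -2: f_y(-2, y) = 3*y**2 - 26*y + 56; vanishes at y ∈ {4}. (-2, 4): f_x = 40 ≠ 0.
  x = -1: f_y(-1, y) = 3*y**2 - 22*y + 41; no integer root y with |y| ≤ 4.
  x = 0: f_y(0, y) = 3*y**2 - 18*y + 28; no integer root y with |y| ≤ 4.
  x = 1: f_y(1, y) = 3*y**2 - 14*y + 17; no integer root y with |y| ≤ 4.
  x = 2: f_y(2, y) = 3*y**2 - 10*y + 8; vanishes at y ∈ {2}. (2, 2): f_x = 0, f = 0 — SINGULAR.
  x = 3: f_y(3, y) = 3*y**2 - 6*y + 1; no integer root y with |y| ≤ 4.
  x = 4: f_y(4, y) = 3*y**2 - 2*y - 4; no integer root y with |y| ≤ 4.
Only singular point on the grid: (2, 2).
Classify: substitute x = 2 + u, y = 2 + v and expand: f = u**3 + u**2*v + 2*u*v**2 + v**3 + v**2.
No constant or linear terms (consistent with a singular point). Quadratic part: v**2. Cubic part: u**3 + u**2*v + 2*u*v**2 + v**3.
The quadratic part v**2 is a perfect square, so there is a single (double) tangent line v = 0, i.e. y = 2. Restricting the cubic part to that line (v = 0) leaves u**3 ≠ 0, so f is not divisible by v and the branch is v² ≈ -u**3 to lowest order — this is a cusp.
Classification: cusp.


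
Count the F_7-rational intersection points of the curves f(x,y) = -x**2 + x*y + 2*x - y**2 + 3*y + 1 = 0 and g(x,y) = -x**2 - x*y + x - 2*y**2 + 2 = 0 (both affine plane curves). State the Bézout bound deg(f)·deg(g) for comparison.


Common zeros: ∅; count = 0; Bézout bound = 4.

deg(f) = 2, deg(g) = 2, so Bézout bound = 4.
Scan x ∈ F_7. For each x, list the y ∈ F_7 with f(x, y) ≡ 0 and those with g(x, y) ≡ 0 (mod 7); the common zeros in that column are the intersection.
  x = 0: f ≡ 0 at y ∈ ∅; g ≡ 0 at y ∈ {1, 6}; common: ∅.
  x = 1: f ≡ 0 at y ∈ ∅; g ≡ 0 at y ∈ ∅; common: ∅.
  x = 2: f ≡ 0 at y ∈ {2, 3}; g ≡ 0 at y ∈ {0, 6}; common: ∅.
  x = 3: f ≡ 0 at y ∈ {3}; g ≡ 0 at y ∈ ∅; common: ∅.
  x = 4: f ≡ 0 at y ∈ {0}; g ≡ 0 at y ∈ ∅; common: ∅.
  x = 5: f ≡ 0 at y ∈ {0, 1}; g ≡ 0 at y ∈ {4}; common: ∅.
  x = 6: f ≡ 0 at y ∈ ∅; g ≡ 0 at y ∈ {0, 4}; common: ∅.
Collecting: common zeros = ∅, so the count is 0.
Comparison with the Bézout bound: 0 ≤ 4 = deg(f)·deg(g), as expected for curves with no common component (the affine F_7-count falls short of the bound because intersections may lie at infinity, over extension fields, or carry multiplicity).


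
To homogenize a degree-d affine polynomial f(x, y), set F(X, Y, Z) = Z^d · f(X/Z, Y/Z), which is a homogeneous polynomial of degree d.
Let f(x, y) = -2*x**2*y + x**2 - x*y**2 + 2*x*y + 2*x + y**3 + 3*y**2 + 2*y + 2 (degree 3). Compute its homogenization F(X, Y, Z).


F(X, Y, Z) = -2*X**2*Y + X**2*Z - X*Y**2 + 2*X*Y*Z + 2*X*Z**2 + Y**3 + 3*Y**2*Z + 2*Y*Z**2 + 2*Z**3

deg(f) = 3.
Substitute x = X/Z, y = Y/Z into f, then multiply by Z^3.
  monomial -2·x^2·y^1 ↦ -2·X^2·Y^1·Z^0.
  monomial 1·x^2·y^0 ↦ 1·X^2·Y^0·Z^1.
  monomial -1·x^1·y^2 ↦ -1·X^1·Y^2·Z^0.
  monomial 2·x^1·y^1 ↦ 2·X^1·Y^1·Z^1.
  monomial 2·x^1·y^0 ↦ 2·X^1·Y^0·Z^2.
  monomial 1·x^0·y^3 ↦ 1·X^0·Y^3·Z^0.
  monomial 3·x^0·y^2 ↦ 3·X^0·Y^2·Z^1.
  monomial 2·x^0·y^1 ↦ 2·X^0·Y^1·Z^2.
  monomial 2·x^0·y^0 ↦ 2·X^0·Y^0·Z^3.
Collecting: F(X, Y, Z) = -2*X**2*Y + X**2*Z - X*Y**2 + 2*X*Y*Z + 2*X*Z**2 + Y**3 + 3*Y**2*Z + 2*Y*Z**2 + 2*Z**3.


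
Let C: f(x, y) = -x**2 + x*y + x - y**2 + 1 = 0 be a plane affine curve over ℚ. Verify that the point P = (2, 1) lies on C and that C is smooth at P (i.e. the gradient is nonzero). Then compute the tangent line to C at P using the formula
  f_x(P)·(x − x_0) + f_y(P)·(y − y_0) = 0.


Tangent line at P: 4 - 2*x = 0.

Step 1: f(2, 1) = 0, so P lies on C.
Step 2: partial derivatives
  f_x(x, y) = -2*x + y + 1, f_y(x, y) = x - 2*y.
  f_x(P) = -2, f_y(P) = 0 (gradient nonzero, so P is smooth).
Step 3: tangent line at P: -2·(x − 2) + 0·(y − 1) = 0.
Expanding: 4 - 2*x = 0.


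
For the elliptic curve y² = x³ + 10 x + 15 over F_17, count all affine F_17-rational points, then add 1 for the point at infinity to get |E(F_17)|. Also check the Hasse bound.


Affine points = {(0, 7), (0, 10), (1, 3), (1, 14), (2, 3), (2, 14), (3, 2), (3, 15), (4, 0), (6, 6), (6, 11), (9, 1), (9, 16), (13, 8), (13, 9), (14, 3), (14, 14), (15, 2), (15, 15), (16, 2), (16, 15)}; affine count = 21; |E(F_17)| = 22.

Discriminant check: Δ ∝ 4a³ + 27b² = 4·10³ + 27·15² = 4·1000 + 27·225 ≡ 11 (mod 17). Nonzero ⇒ E is nonsingular.
For each x ∈ F_17, compute rhs = x³ + 10·x + 15 mod 17, then count y ∈ F_17 with y² ≡ rhs.
  x = 0: rhs = 15, matching y values: 7, 10 (2 points).
  x = 1: rhs = 9, matching y values: 3, 14 (2 points).
  x = 2: rhs = 9, matching y values: 3, 14 (2 points).
  x = 3: rhs = 4, matching y values: 2, 15 (2 points).
  x = 4: rhs = 0, matching y values: 0 (1 points).
  x = 5: rhs = 3, matching y values: none (0 points).
  x = 6: rhs = 2, matching y values: 6, 11 (2 points).
  x = 7: rhs = 3, matching y values: none (0 points).
  x = 8: rhs = 12, matching y values: none (0 points).
  x = 9: rhs = 1, matching y values: 1, 16 (2 points).
  x = 10: rhs = 10, matching y values: none (0 points).
  x = 11: rhs = 11, matching y values: none (0 points).
  x = 12: rhs = 10, matching y values: none (0 points).
  x = 13: rhs = 13, matching y values: 8, 9 (2 points).
  x = 14: rhs = 9, matching y values: 3, 14 (2 points).
  x = 15: rhs = 4, matching y values: 2, 15 (2 points).
  x = 16: rhs = 4, matching y values: 2, 15 (2 points).
Total affine count: 21.
Full point count |E(F_17)| = 21 + 1 = 22.
Hasse bound: |22 − (17+1)| = |4| = 4 ≤ 2√17 ≈ 8.2462 ✓.


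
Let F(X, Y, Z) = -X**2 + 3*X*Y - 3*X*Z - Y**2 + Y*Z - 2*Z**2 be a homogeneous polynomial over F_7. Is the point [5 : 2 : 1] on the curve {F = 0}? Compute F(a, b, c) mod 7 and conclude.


F(5,2,1) ≡ 0 (mod 7); P is on the curve.

Evaluate F(5, 2, 1) term-by-term (mod 7).
  -X**2 ↦ -1·25·1·1 = -25
  3*X*Y ↦ 3·5·2·1 = 30
  -3*X*Z ↦ -3·5·1·1 = -15
  -Y**2 ↦ -1·1·4·1 = -4
  Y*Z ↦ 1·1·2·1 = 2
  -2*Z**2 ↦ -2·1·1·1 = -2
Sum: F(5, 2, 1) = (-25) + (30) + (-15) + (-4) + (2) + (-2) = -14.
Reducing mod 7: -14 ≡ 0 (mod 7).
Since F(a, b, c) ≡ 0 (mod 7), P lies on the curve.


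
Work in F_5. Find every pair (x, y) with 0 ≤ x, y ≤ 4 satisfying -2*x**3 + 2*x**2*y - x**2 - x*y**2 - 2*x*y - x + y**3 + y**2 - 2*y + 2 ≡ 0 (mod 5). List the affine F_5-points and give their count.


Affine F_5-points: {(0, 2), (2, 0), (3, 1), (3, 3), (4, 3)}; count = 5.

For each of the 25 pairs (x, y) ∈ F_5², evaluate f(x, y) mod 5. Record the zeros.
  x = 0: [0↦2, 1↦2, 2↦0, 3↦2, 4↦4]  zeros at y ∈ {2}
  x = 1: [0↦3, 1↦2, 2↦2, 3↦4, 4↦4]  zeros at y ∈ ∅
  x = 2: [0↦0, 1↦2, 2↦3, 3↦4, 4↦1]  zeros at y ∈ {0}
  x = 3: [0↦1, 1↦0, 2↦1, 3↦0, 4↦3]  zeros at y ∈ {1, 3}
  x = 4: [0↦4, 1↦4, 2↦4, 3↦0, 4↦3]  zeros at y ∈ {3}
Collecting zeros: affine points = {(0, 2), (2, 0), (3, 1), (3, 3), (4, 3)}.
Total count |C(F_5)_aff| = 5.


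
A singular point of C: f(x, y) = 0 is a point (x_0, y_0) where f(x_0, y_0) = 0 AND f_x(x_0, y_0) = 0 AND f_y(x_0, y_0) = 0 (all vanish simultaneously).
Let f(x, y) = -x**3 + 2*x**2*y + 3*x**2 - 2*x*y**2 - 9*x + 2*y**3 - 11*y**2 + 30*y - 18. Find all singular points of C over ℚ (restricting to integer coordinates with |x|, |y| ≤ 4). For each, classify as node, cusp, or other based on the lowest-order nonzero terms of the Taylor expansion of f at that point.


Singular points: {(3, 3)}; classification: cusp.

Compute partial derivatives:
  f_x = -3*x**2 + 4*x*y + 6*x - 2*y**2 - 9.
  f_y = 2*x**2 - 4*x*y + 6*y**2 - 22*y + 30.
Scan x_0 ∈ {−4, ..., 4}. For each x_0, f_y(x_0, y) is a polynomial in y; find its integer roots y ∈ {−4, ..., 4}, then test f_x and f at those candidates.
  x = -4: f_y(-4, y) = 6*y**2 - 6*y + 62; no integer root y with |y| ≤ 4.
  x = -3: f_y(-3, y) = 6*y**2 - 10*y + 48; no integer root y with |y| ≤ 4.
  x = -2: f_y(-2, y) = 6*y**2 - 14*y + 38; no integer root y with |y| ≤ 4.
  x = -1: f_y(-1, y) = 6*y**2 - 18*y + 32; no integer root y with |y| ≤ 4.
  x = 0: f_y(0, y) = 6*y**2 - 22*y + 30; no integer root y with |y| ≤ 4.
  x = 1: f_y(1, y) = 6*y**2 - 26*y + 32; no integer root y with |y| ≤ 4.
  x = 2: f_y(2, y) = 6*y**2 - 30*y + 38; no integer root y with |y| ≤ 4.
  x = 3: f_y(3, y) = 6*y**2 - 34*y + 48; vanishes at y ∈ {3}. (3, 3): f_x = 0, f = 0 — SINGULAR.
  x = 4: f_y(4, y) = 6*y**2 - 38*y + 62; no integer root y with |y| ≤ 4.
Only singular point on the grid: (3, 3).
Classify: substitute x = 3 + u, y = 3 + v and expand: f = -u**3 + 2*u**2*v - 2*u*v**2 + 2*v**3 + v**2.
No constant or linear terms (consistent with a singular point). Quadratic part: v**2. Cubic part: -u**3 + 2*u**2*v - 2*u*v**2 + 2*v**3.
The quadratic part v**2 is a perfect square, so there is a single (double) tangent line v = 0, i.e. y = 3. Restricting the cubic part to that line (v = 0) leaves -u**3 ≠ 0, so f is not divisible by v and the branch is v² ≈ u**3 to lowest order — this is a cusp.
Classification: cusp.


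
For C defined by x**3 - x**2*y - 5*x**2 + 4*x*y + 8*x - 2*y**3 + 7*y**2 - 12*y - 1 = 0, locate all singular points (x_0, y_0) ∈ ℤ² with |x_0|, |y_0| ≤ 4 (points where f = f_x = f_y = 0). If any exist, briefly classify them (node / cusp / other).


Singular points: {(2, 1)}; classification: cusp.

Compute partial derivatives:
  f_x = 3*x**2 - 2*x*y - 10*x + 4*y + 8.
  f_y = -x**2 + 4*x - 6*y**2 + 14*y - 12.
Scan x_0 ∈ {−4, ..., 4}. For each x_0, f_y(x_0, y) is a polynomial in y; find its integer roots y ∈ {−4, ..., 4}, then test f_x and f at those candidates.
  x = -4: f_y(-4, y) = -6*y**2 + 14*y - 44; no integer root y with |y| ≤ 4.
  x = -3: f_y(-3, y) = -6*y**2 + 14*y - 33; no integer root y with |y| ≤ 4.
  x = -2: f_y(-2, y) = -6*y**2 + 14*y - 24; no integer root y with |y| ≤ 4.
  x = -1: f_y(-1, y) = -6*y**2 + 14*y - 17; no integer root y with |y| ≤ 4.
  x = 0: f_y(0, y) = -6*y**2 + 14*y - 12; no integer root y with |y| ≤ 4.
  x = 1: f_y(1, y) = -6*y**2 + 14*y - 9; no integer root y with |y| ≤ 4.
  x = 2: f_y(2, y) = -6*y**2 + 14*y - 8; vanishes at y ∈ {1}. (2, 1): f_x = 0, f = 0 — SINGULAR.
  x = 3: f_y(3, y) = -6*y**2 + 14*y - 9; no integer root y with |y| ≤ 4.
  x = 4: f_y(4, y) = -6*y**2 + 14*y - 12; no integer root y with |y| ≤ 4.
Only singular point on the grid: (2, 1).
Classify: substitute x = 2 + u, y = 1 + v and expand: f = u**3 - u**2*v - 2*v**3 + v**2.
No constant or linear terms (consistent with a singular point). Quadratic part: v**2. Cubic part: u**3 - u**2*v - 2*v**3.
The quadratic part v**2 is a perfect square, so there is a single (double) tangent line v = 0, i.e. y = 1. Restricting the cubic part to that line (v = 0) leaves u**3 ≠ 0, so f is not divisible by v and the branch is v² ≈ -u**3 to lowest order — this is a cusp.
Classification: cusp.


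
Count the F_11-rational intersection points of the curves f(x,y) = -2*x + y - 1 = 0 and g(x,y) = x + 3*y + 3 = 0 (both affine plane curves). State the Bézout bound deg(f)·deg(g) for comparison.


Common zeros: {(7, 4)}; count = 1; Bézout bound = 1.

deg(f) = 1, deg(g) = 1, so Bézout bound = 1.
Scan x ∈ F_11. For each x, list the y ∈ F_11 with f(x, y) ≡ 0 and those with g(x, y) ≡ 0 (mod 11); the common zeros in that column are the intersection.
  x = 0: f ≡ 0 at y ∈ {1}; g ≡ 0 at y ∈ {10}; common: ∅.
  x = 1: f ≡ 0 at y ∈ {3}; g ≡ 0 at y ∈ {6}; common: ∅.
  x = 2: f ≡ 0 at y ∈ {5}; g ≡ 0 at y ∈ {2}; common: ∅.
  x = 3: f ≡ 0 at y ∈ {7}; g ≡ 0 at y ∈ {9}; common: ∅.
  x = 4: f ≡ 0 at y ∈ {9}; g ≡ 0 at y ∈ {5}; common: ∅.
  x = 5: f ≡ 0 at y ∈ {0}; g ≡ 0 at y ∈ {1}; common: ∅.
  x = 6: f ≡ 0 at y ∈ {2}; g ≡ 0 at y ∈ {8}; common: ∅.
  x = 7: f ≡ 0 at y ∈ {4}; g ≡ 0 at y ∈ {4}; common: {4}.
  x = 8: f ≡ 0 at y ∈ {6}; g ≡ 0 at y ∈ {0}; common: ∅.
  x = 9: f ≡ 0 at y ∈ {8}; g ≡ 0 at y ∈ {7}; common: ∅.
  x = 10: f ≡ 0 at y ∈ {10}; g ≡ 0 at y ∈ {3}; common: ∅.
Collecting: common zeros = {(7, 4)}, so the count is 1.
Comparison with the Bézout bound: 1 ≤ 1 = deg(f)·deg(g), as expected for curves with no common component (the bound is attained).


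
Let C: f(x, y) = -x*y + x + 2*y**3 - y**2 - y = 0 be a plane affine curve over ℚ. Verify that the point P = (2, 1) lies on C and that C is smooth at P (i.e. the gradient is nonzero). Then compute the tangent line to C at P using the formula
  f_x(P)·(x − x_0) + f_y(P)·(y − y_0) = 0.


Tangent line at P: y - 1 = 0.

Step 1: f(2, 1) = 0, so P lies on C.
Step 2: partial derivatives
  f_x(x, y) = 1 - y, f_y(x, y) = -x + 6*y**2 - 2*y - 1.
  f_x(P) = 0, f_y(P) = 1 (gradient nonzero, so P is smooth).
Step 3: tangent line at P: 0·(x − 2) + 1·(y − 1) = 0.
Expanding: y - 1 = 0.


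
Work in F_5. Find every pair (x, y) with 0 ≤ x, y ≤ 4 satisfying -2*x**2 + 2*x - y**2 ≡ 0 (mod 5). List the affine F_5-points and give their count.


Affine F_5-points: {(0, 0), (1, 0), (2, 1), (2, 4), (4, 1), (4, 4)}; count = 6.

For each of the 25 pairs (x, y) ∈ F_5², evaluate f(x, y) mod 5. Record the zeros.
  x = 0: [0↦0, 1↦4, 2↦1, 3↦1, 4↦4]  zeros at y ∈ {0}
  x = 1: [0↦0, 1↦4, 2↦1, 3↦1, 4↦4]  zeros at y ∈ {0}
  x = 2: [0↦1, 1↦0, 2↦2, 3↦2, 4↦0]  zeros at y ∈ {1, 4}
  x = 3: [0↦3, 1↦2, 2↦4, 3↦4, 4↦2]  zeros at y ∈ ∅
  x = 4: [0↦1, 1↦0, 2↦2, 3↦2, 4↦0]  zeros at y ∈ {1, 4}
Collecting zeros: affine points = {(0, 0), (1, 0), (2, 1), (2, 4), (4, 1), (4, 4)}.
Total count |C(F_5)_aff| = 6.


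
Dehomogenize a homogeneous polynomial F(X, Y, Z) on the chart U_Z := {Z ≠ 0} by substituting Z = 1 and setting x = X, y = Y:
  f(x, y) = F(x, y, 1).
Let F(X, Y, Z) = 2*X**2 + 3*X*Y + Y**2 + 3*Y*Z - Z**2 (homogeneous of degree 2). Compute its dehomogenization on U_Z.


f(x, y) = 2*x**2 + 3*x*y + y**2 + 3*y - 1

On U_Z we set Z = 1. Each monomial c·X^i·Y^j·Z^k in F becomes c·x^i·y^j·1^k = c·x^i·y^j.
Substituting Z = 1: F(X, Y, 1) = 2*x**2 + 3*x*y + y**2 + 3*y - 1.
Note: deg(f) ≤ deg(F) = 2; strict inequality happens when F is divisible by Z (lost terms).


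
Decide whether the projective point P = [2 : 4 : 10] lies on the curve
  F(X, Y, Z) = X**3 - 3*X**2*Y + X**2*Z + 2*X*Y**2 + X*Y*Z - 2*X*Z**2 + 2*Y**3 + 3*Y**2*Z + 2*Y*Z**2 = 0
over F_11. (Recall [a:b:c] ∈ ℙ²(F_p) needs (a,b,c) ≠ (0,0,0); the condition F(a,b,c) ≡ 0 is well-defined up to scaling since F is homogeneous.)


F(2,4,10) ≡ 8 (mod 11); P is NOT on the curve.

Evaluate F(2, 4, 10) term-by-term (mod 11).
  X**3 ↦ 1·8·1·1 = 8
  -3*X**2*Y ↦ -3·4·4·1 = -48
  X**2*Z ↦ 1·4·1·10 = 40
  2*X*Y**2 ↦ 2·2·16·1 = 64
  X*Y*Z ↦ 1·2·4·10 = 80
  -2*X*Z**2 ↦ -2·2·1·100 = -400
  2*Y**3 ↦ 2·1·64·1 = 128
  3*Y**2*Z ↦ 3·1·16·10 = 480
  2*Y*Z**2 ↦ 2·1·4·100 = 800
Sum: F(2, 4, 10) = (8) + (-48) + (40) + (64) + (80) + (-400) + (128) + (480) + (800) = 1152.
Reducing mod 11: 1152 ≡ 8 (mod 11).
Since F(a, b, c) ≡ 8 ≠ 0 (mod 11), P does NOT lie on the curve.


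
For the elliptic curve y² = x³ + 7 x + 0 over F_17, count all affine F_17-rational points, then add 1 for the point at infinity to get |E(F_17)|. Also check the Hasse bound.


Affine points = {(0, 0), (1, 5), (1, 12), (7, 1), (7, 16), (10, 4), (10, 13), (16, 3), (16, 14)}; affine count = 9; |E(F_17)| = 10.

Discriminant check: Δ ∝ 4a³ + 27b² = 4·7³ + 27·0² = 4·343 + 27·0 ≡ 12 (mod 17). Nonzero ⇒ E is nonsingular.
For each x ∈ F_17, compute rhs = x³ + 7·x + 0 mod 17, then count y ∈ F_17 with y² ≡ rhs.
  x = 0: rhs = 0, matching y values: 0 (1 points).
  x = 1: rhs = 8, matching y values: 5, 12 (2 points).
  x = 2: rhs = 5, matching y values: none (0 points).
  x = 3: rhs = 14, matching y values: none (0 points).
  x = 4: rhs = 7, matching y values: none (0 points).
  x = 5: rhs = 7, matching y values: none (0 points).
  x = 6: rhs = 3, matching y values: none (0 points).
  x = 7: rhs = 1, matching y values: 1, 16 (2 points).
  x = 8: rhs = 7, matching y values: none (0 points).
  x = 9: rhs = 10, matching y values: none (0 points).
  x = 10: rhs = 16, matching y values: 4, 13 (2 points).
  x = 11: rhs = 14, matching y values: none (0 points).
  x = 12: rhs = 10, matching y values: none (0 points).
  x = 13: rhs = 10, matching y values: none (0 points).
  x = 14: rhs = 3, matching y values: none (0 points).
  x = 15: rhs = 12, matching y values: none (0 points).
  x = 16: rhs = 9, matching y values: 3, 14 (2 points).
Total affine count: 9.
Full point count |E(F_17)| = 9 + 1 = 10.
Hasse bound: |10 − (17+1)| = |-8| = 8 ≤ 2√17 ≈ 8.2462 ✓.


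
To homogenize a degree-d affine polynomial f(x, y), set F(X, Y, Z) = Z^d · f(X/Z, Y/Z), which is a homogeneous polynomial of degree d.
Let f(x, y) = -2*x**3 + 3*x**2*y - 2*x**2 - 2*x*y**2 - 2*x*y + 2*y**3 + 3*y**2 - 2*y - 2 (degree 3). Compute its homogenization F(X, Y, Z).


F(X, Y, Z) = -2*X**3 + 3*X**2*Y - 2*X**2*Z - 2*X*Y**2 - 2*X*Y*Z + 2*Y**3 + 3*Y**2*Z - 2*Y*Z**2 - 2*Z**3

deg(f) = 3.
Substitute x = X/Z, y = Y/Z into f, then multiply by Z^3.
  monomial -2·x^3·y^0 ↦ -2·X^3·Y^0·Z^0.
  monomial 3·x^2·y^1 ↦ 3·X^2·Y^1·Z^0.
  monomial -2·x^2·y^0 ↦ -2·X^2·Y^0·Z^1.
  monomial -2·x^1·y^2 ↦ -2·X^1·Y^2·Z^0.
  monomial -2·x^1·y^1 ↦ -2·X^1·Y^1·Z^1.
  monomial 2·x^0·y^3 ↦ 2·X^0·Y^3·Z^0.
  monomial 3·x^0·y^2 ↦ 3·X^0·Y^2·Z^1.
  monomial -2·x^0·y^1 ↦ -2·X^0·Y^1·Z^2.
  monomial -2·x^0·y^0 ↦ -2·X^0·Y^0·Z^3.
Collecting: F(X, Y, Z) = -2*X**3 + 3*X**2*Y - 2*X**2*Z - 2*X*Y**2 - 2*X*Y*Z + 2*Y**3 + 3*Y**2*Z - 2*Y*Z**2 - 2*Z**3.


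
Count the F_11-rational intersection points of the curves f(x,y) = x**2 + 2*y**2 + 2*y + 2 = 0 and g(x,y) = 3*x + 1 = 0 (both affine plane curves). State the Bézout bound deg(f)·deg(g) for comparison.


Common zeros: {(7, 1), (7, 9)}; count = 2; Bézout bound = 2.

deg(f) = 2, deg(g) = 1, so Bézout bound = 2.
Scan x ∈ F_11. For each x, list the y ∈ F_11 with f(x, y) ≡ 0 and those with g(x, y) ≡ 0 (mod 11); the common zeros in that column are the intersection.
  x = 0: f ≡ 0 at y ∈ ∅; g ≡ 0 at y ∈ ∅; common: ∅.
  x = 1: f ≡ 0 at y ∈ ∅; g ≡ 0 at y ∈ ∅; common: ∅.
  x = 2: f ≡ 0 at y ∈ {5}; g ≡ 0 at y ∈ ∅; common: ∅.
  x = 3: f ≡ 0 at y ∈ {0, 10}; g ≡ 0 at y ∈ ∅; common: ∅.
  x = 4: f ≡ 0 at y ∈ {1, 9}; g ≡ 0 at y ∈ ∅; common: ∅.
  x = 5: f ≡ 0 at y ∈ ∅; g ≡ 0 at y ∈ ∅; common: ∅.
  x = 6: f ≡ 0 at y ∈ ∅; g ≡ 0 at y ∈ ∅; common: ∅.
  x = 7: f ≡ 0 at y ∈ {1, 9}; g ≡ 0 at y ∈ {0, 1, 2, 3, 4, 5, 6, 7, 8, 9, 10}; common: {1, 9}.
  x = 8: f ≡ 0 at y ∈ {0, 10}; g ≡ 0 at y ∈ ∅; common: ∅.
  x = 9: f ≡ 0 at y ∈ {5}; g ≡ 0 at y ∈ ∅; common: ∅.
  x = 10: f ≡ 0 at y ∈ ∅; g ≡ 0 at y ∈ ∅; common: ∅.
Collecting: common zeros = {(7, 1), (7, 9)}, so the count is 2.
Comparison with the Bézout bound: 2 ≤ 2 = deg(f)·deg(g), as expected for curves with no common component (the bound is attained).


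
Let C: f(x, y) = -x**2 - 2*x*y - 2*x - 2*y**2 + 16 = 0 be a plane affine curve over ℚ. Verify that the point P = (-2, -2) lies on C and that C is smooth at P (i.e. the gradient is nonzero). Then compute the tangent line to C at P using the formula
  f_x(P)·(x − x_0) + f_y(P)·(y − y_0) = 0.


Tangent line at P: 6*x + 12*y + 36 = 0.

Step 1: f(-2, -2) = 0, so P lies on C.
Step 2: partial derivatives
  f_x(x, y) = -2*x - 2*y - 2, f_y(x, y) = -2*x - 4*y.
  f_x(P) = 6, f_y(P) = 12 (gradient nonzero, so P is smooth).
Step 3: tangent line at P: 6·(x − -2) + 12·(y − -2) = 0.
Expanding: 6*x + 12*y + 36 = 0.


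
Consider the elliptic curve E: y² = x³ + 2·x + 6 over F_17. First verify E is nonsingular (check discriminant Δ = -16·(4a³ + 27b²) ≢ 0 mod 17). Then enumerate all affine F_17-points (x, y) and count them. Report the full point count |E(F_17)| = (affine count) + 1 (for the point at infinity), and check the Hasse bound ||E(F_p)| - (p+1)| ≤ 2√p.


Affine points = {(1, 3), (1, 14), (2, 1), (2, 16), (6, 8), (6, 9), (11, 4), (11, 13), (13, 6), (13, 11)}; affine count = 10; |E(F_17)| = 11.

Discriminant check: Δ ∝ 4a³ + 27b² = 4·2³ + 27·6² = 4·8 + 27·36 ≡ 1 (mod 17). Nonzero ⇒ E is nonsingular.
For each x ∈ F_17, compute rhs = x³ + 2·x + 6 mod 17, then count y ∈ F_17 with y² ≡ rhs.
  x = 0: rhs = 6, matching y values: none (0 points).
  x = 1: rhs = 9, matching y values: 3, 14 (2 points).
  x = 2: rhs = 1, matching y values: 1, 16 (2 points).
  x = 3: rhs = 5, matching y values: none (0 points).
  x = 4: rhs = 10, matching y values: none (0 points).
  x = 5: rhs = 5, matching y values: none (0 points).
  x = 6: rhs = 13, matching y values: 8, 9 (2 points).
  x = 7: rhs = 6, matching y values: none (0 points).
  x = 8: rhs = 7, matching y values: none (0 points).
  x = 9: rhs = 5, matching y values: none (0 points).
  x = 10: rhs = 6, matching y values: none (0 points).
  x = 11: rhs = 16, matching y values: 4, 13 (2 points).
  x = 12: rhs = 7, matching y values: none (0 points).
  x = 13: rhs = 2, matching y values: 6, 11 (2 points).
  x = 14: rhs = 7, matching y values: none (0 points).
  x = 15: rhs = 11, matching y values: none (0 points).
  x = 16: rhs = 3, matching y values: none (0 points).
Total affine count: 10.
Full point count |E(F_17)| = 10 + 1 = 11.
Hasse bound: |11 − (17+1)| = |-7| = 7 ≤ 2√17 ≈ 8.2462 ✓.


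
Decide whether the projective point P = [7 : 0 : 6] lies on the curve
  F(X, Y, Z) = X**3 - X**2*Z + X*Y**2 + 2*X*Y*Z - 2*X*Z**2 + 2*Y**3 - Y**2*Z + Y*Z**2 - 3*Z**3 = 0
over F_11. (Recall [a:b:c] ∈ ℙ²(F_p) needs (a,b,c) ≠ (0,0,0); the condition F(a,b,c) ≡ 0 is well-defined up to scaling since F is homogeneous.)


F(7,0,6) ≡ 8 (mod 11); P is NOT on the curve.

Evaluate F(7, 0, 6) term-by-term (mod 11).
  X**3 ↦ 1·343·1·1 = 343
  -X**2*Z ↦ -1·49·1·6 = -294
  X*Y**2 ↦ 1·7·0·1 = 0
  2*X*Y*Z ↦ 2·7·0·6 = 0
  -2*X*Z**2 ↦ -2·7·1·36 = -504
  2*Y**3 ↦ 2·1·0·1 = 0
  -Y**2*Z ↦ -1·1·0·6 = 0
  Y*Z**2 ↦ 1·1·0·36 = 0
  -3*Z**3 ↦ -3·1·1·216 = -648
Sum: F(7, 0, 6) = (343) + (-294) + (0) + (0) + (-504) + (0) + (0) + (0) + (-648) = -1103.
Reducing mod 11: -1103 ≡ 8 (mod 11).
Since F(a, b, c) ≡ 8 ≠ 0 (mod 11), P does NOT lie on the curve.


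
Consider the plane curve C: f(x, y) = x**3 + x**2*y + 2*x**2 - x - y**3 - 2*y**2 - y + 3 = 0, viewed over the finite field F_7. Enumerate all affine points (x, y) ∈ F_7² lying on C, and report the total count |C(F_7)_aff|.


Affine F_7-points: {(1, 4), (2, 2), (6, 4)}; count = 3.

For each of the 49 pairs (x, y) ∈ F_7², evaluate f(x, y) mod 7. Record the zeros.
  x = 0: [0↦3, 1↦6, 2↦6, 3↦4, 4↦1, 5↦5, 6↦3]  zeros at y ∈ ∅
  x = 1: [0↦5, 1↦2, 2↦3, 3↦2, 4↦0, 5↦5, 6↦4]  zeros at y ∈ {4}
  x = 2: [0↦3, 1↦3, 2↦0, 3↦2, 4↦3, 5↦4, 6↦6]  zeros at y ∈ {2}
  x = 3: [0↦3, 1↦1, 2↦3, 3↦3, 4↦2, 5↦1, 6↦1]  zeros at y ∈ ∅
  x = 4: [0↦4, 1↦2, 2↦4, 3↦4, 4↦3, 5↦2, 6↦2]  zeros at y ∈ ∅
  x = 5: [0↦5, 1↦5, 2↦2, 3↦4, 4↦5, 5↦6, 6↦1]  zeros at y ∈ ∅
  x = 6: [0↦5, 1↦2, 2↦3, 3↦2, 4↦0, 5↦5, 6↦4]  zeros at y ∈ {4}
Collecting zeros: affine points = {(1, 4), (2, 2), (6, 4)}.
Total count |C(F_7)_aff| = 3.


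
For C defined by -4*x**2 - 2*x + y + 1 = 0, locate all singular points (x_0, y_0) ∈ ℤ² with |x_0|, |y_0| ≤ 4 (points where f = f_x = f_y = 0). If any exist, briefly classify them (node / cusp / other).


No singular points in the scanned grid; C is smooth there.

Compute partial derivatives:
  f_x = -8*x - 2.
  f_y = 1.
f_y = 1 is a nonzero constant, so f_y never vanishes: no point (x, y) can satisfy f = f_x = f_y = 0. In particular no (x, y) ∈ {−4, ..., 4}² is singular; the curve is smooth.


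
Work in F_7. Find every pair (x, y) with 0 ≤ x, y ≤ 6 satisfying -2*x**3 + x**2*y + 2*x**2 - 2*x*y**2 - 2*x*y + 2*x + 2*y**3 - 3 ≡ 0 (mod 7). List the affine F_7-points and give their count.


Affine F_7-points: {(1, 4), (2, 0), (2, 2), (3, 2), (4, 0), (4, 2)}; count = 6.

For each of the 49 pairs (x, y) ∈ F_7², evaluate f(x, y) mod 7. Record the zeros.
  x = 0: [0↦4, 1↦6, 2↦6, 3↦2, 4↦6, 5↦2, 6↦2]  zeros at y ∈ ∅
  x = 1: [0↦6, 1↦5, 2↦5, 3↦4, 4↦0, 5↦5, 6↦3]  zeros at y ∈ {4}
  x = 2: [0↦0, 1↦5, 2↦0, 3↦4, 4↦1, 5↦3, 6↦1]  zeros at y ∈ {0, 2}
  x = 3: [0↦2, 1↦1, 2↦0, 3↦4, 4↦4, 5↦5, 6↦5]  zeros at y ∈ {2}
  x = 4: [0↦0, 1↦2, 2↦0, 3↦6, 4↦4, 5↦6, 6↦3]  zeros at y ∈ {0, 2}
  x = 5: [0↦3, 1↦3, 2↦2, 3↦5, 4↦3, 5↦1, 6↦4]  zeros at y ∈ ∅
  x = 6: [0↦6, 1↦6, 2↦1, 3↦3, 4↦3, 5↦6, 6↦3]  zeros at y ∈ ∅
Collecting zeros: affine points = {(1, 4), (2, 0), (2, 2), (3, 2), (4, 0), (4, 2)}.
Total count |C(F_7)_aff| = 6.


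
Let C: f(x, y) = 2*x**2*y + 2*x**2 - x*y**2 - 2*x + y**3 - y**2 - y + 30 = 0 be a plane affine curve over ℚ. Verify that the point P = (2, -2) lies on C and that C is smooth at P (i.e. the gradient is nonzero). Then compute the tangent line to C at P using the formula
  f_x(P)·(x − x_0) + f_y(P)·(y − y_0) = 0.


Tangent line at P: -14*x + 31*y + 90 = 0.

Step 1: f(2, -2) = 0, so P lies on C.
Step 2: partial derivatives
  f_x(x, y) = 4*x*y + 4*x - y**2 - 2, f_y(x, y) = 2*x**2 - 2*x*y + 3*y**2 - 2*y - 1.
  f_x(P) = -14, f_y(P) = 31 (gradient nonzero, so P is smooth).
Step 3: tangent line at P: -14·(x − 2) + 31·(y − -2) = 0.
Expanding: -14*x + 31*y + 90 = 0.


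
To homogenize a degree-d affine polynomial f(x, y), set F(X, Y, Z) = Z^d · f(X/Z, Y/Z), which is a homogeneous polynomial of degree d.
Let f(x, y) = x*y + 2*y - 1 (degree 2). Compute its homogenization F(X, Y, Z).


F(X, Y, Z) = X*Y + 2*Y*Z - Z**2

deg(f) = 2.
Substitute x = X/Z, y = Y/Z into f, then multiply by Z^2.
  monomial 1·x^1·y^1 ↦ 1·X^1·Y^1·Z^0.
  monomial 2·x^0·y^1 ↦ 2·X^0·Y^1·Z^1.
  monomial -1·x^0·y^0 ↦ -1·X^0·Y^0·Z^2.
Collecting: F(X, Y, Z) = X*Y + 2*Y*Z - Z**2.


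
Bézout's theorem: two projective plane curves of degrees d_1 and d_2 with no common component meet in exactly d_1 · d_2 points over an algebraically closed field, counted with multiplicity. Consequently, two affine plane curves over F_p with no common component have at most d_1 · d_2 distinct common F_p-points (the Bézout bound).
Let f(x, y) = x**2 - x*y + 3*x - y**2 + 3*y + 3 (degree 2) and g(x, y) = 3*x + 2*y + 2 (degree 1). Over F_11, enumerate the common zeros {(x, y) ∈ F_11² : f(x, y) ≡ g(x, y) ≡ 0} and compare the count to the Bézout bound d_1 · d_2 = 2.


Common zeros: {(4, 4), (10, 6)}; count = 2; Bézout bound = 2.

deg(f) = 2, deg(g) = 1, so Bézout bound = 2.
Scan x ∈ F_11. For each x, list the y ∈ F_11 with f(x, y) ≡ 0 and those with g(x, y) ≡ 0 (mod 11); the common zeros in that column are the intersection.
  x = 0: f ≡ 0 at y ∈ ∅; g ≡ 0 at y ∈ {10}; common: ∅.
  x = 1: f ≡ 0 at y ∈ ∅; g ≡ 0 at y ∈ {3}; common: ∅.
  x = 2: f ≡ 0 at y ∈ {2, 10}; g ≡ 0 at y ∈ {7}; common: ∅.
  x = 3: f ≡ 0 at y ∈ ∅; g ≡ 0 at y ∈ {0}; common: ∅.
  x = 4: f ≡ 0 at y ∈ {4, 6}; g ≡ 0 at y ∈ {4}; common: {4}.
  x = 5: f ≡ 0 at y ∈ {10}; g ≡ 0 at y ∈ {8}; common: ∅.
  x = 6: f ≡ 0 at y ∈ ∅; g ≡ 0 at y ∈ {1}; common: ∅.
  x = 7: f ≡ 0 at y ∈ {9}; g ≡ 0 at y ∈ {5}; common: ∅.
  x = 8: f ≡ 0 at y ∈ {2, 4}; g ≡ 0 at y ∈ {9}; common: ∅.
  x = 9: f ≡ 0 at y ∈ ∅; g ≡ 0 at y ∈ {2}; common: ∅.
  x = 10: f ≡ 0 at y ∈ {6, 9}; g ≡ 0 at y ∈ {6}; common: {6}.
Collecting: common zeros = {(4, 4), (10, 6)}, so the count is 2.
Comparison with the Bézout bound: 2 ≤ 2 = deg(f)·deg(g), as expected for curves with no common component (the bound is attained).


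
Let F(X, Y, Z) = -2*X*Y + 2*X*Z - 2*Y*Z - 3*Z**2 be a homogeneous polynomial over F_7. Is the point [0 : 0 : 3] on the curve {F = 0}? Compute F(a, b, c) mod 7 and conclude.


F(0,0,3) ≡ 1 (mod 7); P is NOT on the curve.

Evaluate F(0, 0, 3) term-by-term (mod 7).
  -2*X*Y ↦ -2·0·0·1 = 0
  2*X*Z ↦ 2·0·1·3 = 0
  -2*Y*Z ↦ -2·1·0·3 = 0
  -3*Z**2 ↦ -3·1·1·9 = -27
Sum: F(0, 0, 3) = (0) + (0) + (0) + (-27) = -27.
Reducing mod 7: -27 ≡ 1 (mod 7).
Since F(a, b, c) ≡ 1 ≠ 0 (mod 7), P does NOT lie on the curve.


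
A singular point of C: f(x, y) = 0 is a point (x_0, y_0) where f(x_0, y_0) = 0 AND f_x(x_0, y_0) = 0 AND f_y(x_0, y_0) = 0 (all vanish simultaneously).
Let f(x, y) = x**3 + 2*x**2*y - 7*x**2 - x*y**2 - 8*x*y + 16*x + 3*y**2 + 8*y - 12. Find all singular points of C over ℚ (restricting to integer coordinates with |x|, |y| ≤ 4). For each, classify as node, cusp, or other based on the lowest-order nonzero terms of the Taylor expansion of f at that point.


Singular points: {(2, 0)}; classification: node.

Compute partial derivatives:
  f_x = 3*x**2 + 4*x*y - 14*x - y**2 - 8*y + 16.
  f_y = 2*x**2 - 2*x*y - 8*x + 6*y + 8.
Scan x_0 ∈ {−4, ..., 4}. For each x_0, f_y(x_0, y) is a polynomial in y; find its integer roots y ∈ {−4, ..., 4}, then test f_x and f at those candidates.
  x = -4: f_y(-4, y) = 14*y + 72; no integer root y with |y| ≤ 4.
  x = -3: f_y(-3, y) = 12*y + 50; no integer root y with |y| ≤ 4.
  x = -2: f_y(-2, y) = 10*y + 32; no integer root y with |y| ≤ 4.
  x = -1: f_y(-1, y) = 8*y + 18; no integer root y with |y| ≤ 4.
  x = 0: f_y(0, y) = 6*y + 8; no integer root y with |y| ≤ 4.
  x = 1: f_y(1, y) = 4*y + 2; no integer root y with |y| ≤ 4.
  x = 2: f_y(2, y) = 2*y; vanishes at y ∈ {0}. (2, 0): f_x = 0, f = 0 — SINGULAR.
  x = 3: f_y(3, y) = 2; no integer root y with |y| ≤ 4.
  x = 4: f_y(4, y) = 8 - 2*y; vanishes at y ∈ {4}. (4, 4): f_x = 24 ≠ 0.
Only singular point on the grid: (2, 0).
Classify: substitute x = 2 + u, y = 0 + v and expand: f = u**3 + 2*u**2*v - u**2 - u*v**2 + v**2.
No constant or linear terms (consistent with a singular point). Quadratic part: -u**2 + v**2. Cubic part: u**3 + 2*u**2*v - u*v**2.
The quadratic part v**2 - u**2 = (v − u)(v + u) splits into two distinct linear factors, so there are two distinct tangent lines y − 0 = ±(x − 2) — this is a node (ordinary double point).
Classification: node.


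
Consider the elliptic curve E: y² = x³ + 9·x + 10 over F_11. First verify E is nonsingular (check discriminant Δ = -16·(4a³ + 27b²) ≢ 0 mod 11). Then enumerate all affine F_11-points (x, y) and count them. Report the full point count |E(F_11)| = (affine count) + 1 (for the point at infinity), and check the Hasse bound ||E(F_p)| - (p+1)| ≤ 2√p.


Affine points = {(1, 3), (1, 8), (2, 5), (2, 6), (3, 3), (3, 8), (4, 0), (5, 2), (5, 9), (6, 4), (6, 7), (7, 3), (7, 8), (8, 0), (10, 0)}; affine count = 15; |E(F_11)| = 16.

Discriminant check: Δ ∝ 4a³ + 27b² = 4·9³ + 27·10² = 4·729 + 27·100 ≡ 6 (mod 11). Nonzero ⇒ E is nonsingular.
For each x ∈ F_11, compute rhs = x³ + 9·x + 10 mod 11, then count y ∈ F_11 with y² ≡ rhs.
  x = 0: rhs = 10, matching y values: none (0 points).
  x = 1: rhs = 9, matching y values: 3, 8 (2 points).
  x = 2: rhs = 3, matching y values: 5, 6 (2 points).
  x = 3: rhs = 9, matching y values: 3, 8 (2 points).
  x = 4: rhs = 0, matching y values: 0 (1 points).
  x = 5: rhs = 4, matching y values: 2, 9 (2 points).
  x = 6: rhs = 5, matching y values: 4, 7 (2 points).
  x = 7: rhs = 9, matching y values: 3, 8 (2 points).
  x = 8: rhs = 0, matching y values: 0 (1 points).
  x = 9: rhs = 6, matching y values: none (0 points).
  x = 10: rhs = 0, matching y values: 0 (1 points).
Total affine count: 15.
Full point count |E(F_11)| = 15 + 1 = 16.
Hasse bound: |16 − (11+1)| = |4| = 4 ≤ 2√11 ≈ 6.6332 ✓.


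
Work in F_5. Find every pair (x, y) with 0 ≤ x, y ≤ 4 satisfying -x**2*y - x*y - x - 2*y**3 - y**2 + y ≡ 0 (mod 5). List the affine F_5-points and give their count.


Affine F_5-points: {(0, 0), (0, 3), (0, 4), (1, 1), (2, 1), (2, 3), (3, 2)}; count = 7.

For each of the 25 pairs (x, y) ∈ F_5², evaluate f(x, y) mod 5. Record the zeros.
  x = 0: [0↦0, 1↦3, 2↦2, 3↦0, 4↦0]  zeros at y ∈ {0, 3, 4}
  x = 1: [0↦4, 1↦0, 2↦2, 3↦3, 4↦1]  zeros at y ∈ {1}
  x = 2: [0↦3, 1↦0, 2↦3, 3↦0, 4↦4]  zeros at y ∈ {1, 3}
  x = 3: [0↦2, 1↦3, 2↦0, 3↦1, 4↦4]  zeros at y ∈ {2}
  x = 4: [0↦1, 1↦4, 2↦3, 3↦1, 4↦1]  zeros at y ∈ ∅
Collecting zeros: affine points = {(0, 0), (0, 3), (0, 4), (1, 1), (2, 1), (2, 3), (3, 2)}.
Total count |C(F_5)_aff| = 7.


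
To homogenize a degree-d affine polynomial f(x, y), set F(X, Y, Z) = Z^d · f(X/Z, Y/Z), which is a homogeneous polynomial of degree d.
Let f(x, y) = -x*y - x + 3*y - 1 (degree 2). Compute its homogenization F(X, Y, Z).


F(X, Y, Z) = -X*Y - X*Z + 3*Y*Z - Z**2

deg(f) = 2.
Substitute x = X/Z, y = Y/Z into f, then multiply by Z^2.
  monomial -1·x^1·y^1 ↦ -1·X^1·Y^1·Z^0.
  monomial -1·x^1·y^0 ↦ -1·X^1·Y^0·Z^1.
  monomial 3·x^0·y^1 ↦ 3·X^0·Y^1·Z^1.
  monomial -1·x^0·y^0 ↦ -1·X^0·Y^0·Z^2.
Collecting: F(X, Y, Z) = -X*Y - X*Z + 3*Y*Z - Z**2.


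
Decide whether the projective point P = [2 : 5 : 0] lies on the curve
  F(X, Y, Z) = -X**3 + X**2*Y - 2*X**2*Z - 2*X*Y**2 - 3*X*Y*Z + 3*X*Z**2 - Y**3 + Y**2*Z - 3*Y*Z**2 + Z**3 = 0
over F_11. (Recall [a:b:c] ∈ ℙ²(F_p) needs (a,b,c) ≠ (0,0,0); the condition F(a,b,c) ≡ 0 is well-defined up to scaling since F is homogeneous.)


F(2,5,0) ≡ 7 (mod 11); P is NOT on the curve.

Evaluate F(2, 5, 0) term-by-term (mod 11).
  -X**3 ↦ -1·8·1·1 = -8
  X**2*Y ↦ 1·4·5·1 = 20
  -2*X**2*Z ↦ -2·4·1·0 = 0
  -2*X*Y**2 ↦ -2·2·25·1 = -100
  -3*X*Y*Z ↦ -3·2·5·0 = 0
  3*X*Z**2 ↦ 3·2·1·0 = 0
  -Y**3 ↦ -1·1·125·1 = -125
  Y**2*Z ↦ 1·1·25·0 = 0
  -3*Y*Z**2 ↦ -3·1·5·0 = 0
  Z**3 ↦ 1·1·1·0 = 0
Sum: F(2, 5, 0) = (-8) + (20) + (0) + (-100) + (0) + (0) + (-125) + (0) + (0) + (0) = -213.
Reducing mod 11: -213 ≡ 7 (mod 11).
Since F(a, b, c) ≡ 7 ≠ 0 (mod 11), P does NOT lie on the curve.


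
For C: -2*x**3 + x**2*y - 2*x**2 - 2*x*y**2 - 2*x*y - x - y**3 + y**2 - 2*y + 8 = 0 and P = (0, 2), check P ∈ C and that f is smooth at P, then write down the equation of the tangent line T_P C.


Tangent line at P: -13*x - 10*y + 20 = 0.

Step 1: f(0, 2) = 0, so P lies on C.
Step 2: partial derivatives
  f_x(x, y) = -6*x**2 + 2*x*y - 4*x - 2*y**2 - 2*y - 1, f_y(x, y) = x**2 - 4*x*y - 2*x - 3*y**2 + 2*y - 2.
  f_x(P) = -13, f_y(P) = -10 (gradient nonzero, so P is smooth).
Step 3: tangent line at P: -13·(x − 0) + -10·(y − 2) = 0.
Expanding: -13*x - 10*y + 20 = 0.
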